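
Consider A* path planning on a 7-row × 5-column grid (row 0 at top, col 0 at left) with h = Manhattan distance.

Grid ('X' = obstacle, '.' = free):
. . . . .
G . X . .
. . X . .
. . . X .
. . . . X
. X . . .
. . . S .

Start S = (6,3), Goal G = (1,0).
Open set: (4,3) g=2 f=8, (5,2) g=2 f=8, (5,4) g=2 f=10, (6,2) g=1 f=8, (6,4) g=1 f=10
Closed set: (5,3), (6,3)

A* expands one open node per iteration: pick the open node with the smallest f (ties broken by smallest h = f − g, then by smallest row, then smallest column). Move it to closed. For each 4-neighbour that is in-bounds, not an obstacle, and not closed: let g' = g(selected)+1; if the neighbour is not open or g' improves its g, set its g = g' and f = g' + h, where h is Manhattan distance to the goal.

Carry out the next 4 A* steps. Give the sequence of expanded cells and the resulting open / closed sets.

step 1: expand (4,3) (f=8, h=6) → closed; open now [(4,2) g=3 f=8, (5,2) g=2 f=8, (5,4) g=2 f=10, (6,2) g=1 f=8, (6,4) g=1 f=10]
step 2: expand (4,2) (f=8, h=5) → closed; open now [(3,2) g=4 f=8, (4,1) g=4 f=8, (5,2) g=2 f=8, (5,4) g=2 f=10, (6,2) g=1 f=8, (6,4) g=1 f=10]
step 3: expand (3,2) (f=8, h=4) → closed; open now [(3,1) g=5 f=8, (4,1) g=4 f=8, (5,2) g=2 f=8, (5,4) g=2 f=10, (6,2) g=1 f=8, (6,4) g=1 f=10]
step 4: expand (3,1) (f=8, h=3) → closed; open now [(2,1) g=6 f=8, (3,0) g=6 f=8, (4,1) g=4 f=8, (5,2) g=2 f=8, (5,4) g=2 f=10, (6,2) g=1 f=8, (6,4) g=1 f=10]

order=[(4,3) → (4,2) → (3,2) → (3,1)]; open=[(2,1) g=6 f=8, (3,0) g=6 f=8, (4,1) g=4 f=8, (5,2) g=2 f=8, (5,4) g=2 f=10, (6,2) g=1 f=8, (6,4) g=1 f=10]; closed=[(3,1), (3,2), (4,2), (4,3), (5,3), (6,3)]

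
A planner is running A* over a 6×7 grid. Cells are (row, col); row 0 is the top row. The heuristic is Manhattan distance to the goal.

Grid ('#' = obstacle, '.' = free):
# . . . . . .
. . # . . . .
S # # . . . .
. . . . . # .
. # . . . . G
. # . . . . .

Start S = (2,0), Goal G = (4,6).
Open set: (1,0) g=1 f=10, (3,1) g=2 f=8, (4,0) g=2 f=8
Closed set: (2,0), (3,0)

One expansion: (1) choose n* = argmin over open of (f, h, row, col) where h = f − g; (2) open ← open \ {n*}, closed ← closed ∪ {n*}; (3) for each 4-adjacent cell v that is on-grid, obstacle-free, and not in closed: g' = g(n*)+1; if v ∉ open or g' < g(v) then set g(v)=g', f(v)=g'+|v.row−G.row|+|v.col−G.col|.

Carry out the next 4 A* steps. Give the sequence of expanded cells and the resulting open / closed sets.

order=[(3,1) → (3,2) → (3,3) → (3,4)]; open=[(1,0) g=1 f=10, (2,3) g=5 f=10, (2,4) g=6 f=10, (4,0) g=2 f=8, (4,2) g=4 f=8, (4,3) g=5 f=8, (4,4) g=6 f=8]; closed=[(2,0), (3,0), (3,1), (3,2), (3,3), (3,4)]

step 1: expand (3,1) (f=8, h=6) → closed; open now [(1,0) g=1 f=10, (3,2) g=3 f=8, (4,0) g=2 f=8]
step 2: expand (3,2) (f=8, h=5) → closed; open now [(1,0) g=1 f=10, (3,3) g=4 f=8, (4,0) g=2 f=8, (4,2) g=4 f=8]
step 3: expand (3,3) (f=8, h=4) → closed; open now [(1,0) g=1 f=10, (2,3) g=5 f=10, (3,4) g=5 f=8, (4,0) g=2 f=8, (4,2) g=4 f=8, (4,3) g=5 f=8]
step 4: expand (3,4) (f=8, h=3) → closed; open now [(1,0) g=1 f=10, (2,3) g=5 f=10, (2,4) g=6 f=10, (4,0) g=2 f=8, (4,2) g=4 f=8, (4,3) g=5 f=8, (4,4) g=6 f=8]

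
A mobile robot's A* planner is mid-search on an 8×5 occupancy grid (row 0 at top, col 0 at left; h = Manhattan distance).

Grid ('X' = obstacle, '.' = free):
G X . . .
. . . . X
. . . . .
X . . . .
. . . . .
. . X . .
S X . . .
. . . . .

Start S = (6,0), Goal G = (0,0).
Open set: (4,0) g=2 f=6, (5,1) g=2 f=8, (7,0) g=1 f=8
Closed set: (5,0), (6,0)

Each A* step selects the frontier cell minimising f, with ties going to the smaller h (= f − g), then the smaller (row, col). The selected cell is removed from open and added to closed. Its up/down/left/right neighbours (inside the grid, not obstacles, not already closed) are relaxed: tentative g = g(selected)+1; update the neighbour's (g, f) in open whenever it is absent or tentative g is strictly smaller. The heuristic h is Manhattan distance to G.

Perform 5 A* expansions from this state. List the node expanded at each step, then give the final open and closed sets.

step 1: expand (4,0) (f=6, h=4) → closed; open now [(4,1) g=3 f=8, (5,1) g=2 f=8, (7,0) g=1 f=8]
step 2: expand (4,1) (f=8, h=5) → closed; open now [(3,1) g=4 f=8, (4,2) g=4 f=10, (5,1) g=2 f=8, (7,0) g=1 f=8]
step 3: expand (3,1) (f=8, h=4) → closed; open now [(2,1) g=5 f=8, (3,2) g=5 f=10, (4,2) g=4 f=10, (5,1) g=2 f=8, (7,0) g=1 f=8]
step 4: expand (2,1) (f=8, h=3) → closed; open now [(1,1) g=6 f=8, (2,0) g=6 f=8, (2,2) g=6 f=10, (3,2) g=5 f=10, (4,2) g=4 f=10, (5,1) g=2 f=8, (7,0) g=1 f=8]
step 5: expand (1,1) (f=8, h=2) → closed; open now [(1,0) g=7 f=8, (1,2) g=7 f=10, (2,0) g=6 f=8, (2,2) g=6 f=10, (3,2) g=5 f=10, (4,2) g=4 f=10, (5,1) g=2 f=8, (7,0) g=1 f=8]

order=[(4,0) → (4,1) → (3,1) → (2,1) → (1,1)]; open=[(1,0) g=7 f=8, (1,2) g=7 f=10, (2,0) g=6 f=8, (2,2) g=6 f=10, (3,2) g=5 f=10, (4,2) g=4 f=10, (5,1) g=2 f=8, (7,0) g=1 f=8]; closed=[(1,1), (2,1), (3,1), (4,0), (4,1), (5,0), (6,0)]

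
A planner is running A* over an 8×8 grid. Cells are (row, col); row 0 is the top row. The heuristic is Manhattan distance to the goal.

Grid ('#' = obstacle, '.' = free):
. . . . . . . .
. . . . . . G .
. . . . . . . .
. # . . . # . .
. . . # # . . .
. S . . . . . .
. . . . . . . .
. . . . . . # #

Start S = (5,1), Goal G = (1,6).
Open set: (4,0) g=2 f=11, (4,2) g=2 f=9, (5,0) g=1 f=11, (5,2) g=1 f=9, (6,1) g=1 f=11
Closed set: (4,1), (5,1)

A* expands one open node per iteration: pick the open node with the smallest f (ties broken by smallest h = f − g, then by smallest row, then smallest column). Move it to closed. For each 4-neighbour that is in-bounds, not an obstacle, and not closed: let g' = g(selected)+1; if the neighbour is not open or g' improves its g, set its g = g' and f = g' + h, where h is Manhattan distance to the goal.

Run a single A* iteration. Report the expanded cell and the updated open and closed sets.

step 1: expand (4,2) (f=9, h=7) → closed; open now [(3,2) g=3 f=9, (4,0) g=2 f=11, (5,0) g=1 f=11, (5,2) g=1 f=9, (6,1) g=1 f=11]

expanded=(4,2); open=[(3,2) g=3 f=9, (4,0) g=2 f=11, (5,0) g=1 f=11, (5,2) g=1 f=9, (6,1) g=1 f=11]; closed=[(4,1), (4,2), (5,1)]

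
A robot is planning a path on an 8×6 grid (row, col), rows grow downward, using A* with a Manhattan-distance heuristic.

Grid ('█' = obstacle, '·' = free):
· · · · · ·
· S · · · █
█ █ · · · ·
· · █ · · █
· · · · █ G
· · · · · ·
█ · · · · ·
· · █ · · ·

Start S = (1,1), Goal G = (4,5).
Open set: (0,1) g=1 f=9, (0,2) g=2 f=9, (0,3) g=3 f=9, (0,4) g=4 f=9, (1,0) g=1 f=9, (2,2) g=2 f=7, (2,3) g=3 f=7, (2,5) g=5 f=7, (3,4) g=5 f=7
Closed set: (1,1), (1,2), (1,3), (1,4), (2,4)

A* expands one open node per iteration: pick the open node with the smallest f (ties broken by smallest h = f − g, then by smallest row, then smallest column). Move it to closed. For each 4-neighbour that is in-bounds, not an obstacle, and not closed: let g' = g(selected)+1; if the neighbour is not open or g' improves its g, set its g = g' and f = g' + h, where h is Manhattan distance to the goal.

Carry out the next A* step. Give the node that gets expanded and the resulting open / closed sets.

step 1: expand (2,5) (f=7, h=2) → closed; open now [(0,1) g=1 f=9, (0,2) g=2 f=9, (0,3) g=3 f=9, (0,4) g=4 f=9, (1,0) g=1 f=9, (2,2) g=2 f=7, (2,3) g=3 f=7, (3,4) g=5 f=7]

expanded=(2,5); open=[(0,1) g=1 f=9, (0,2) g=2 f=9, (0,3) g=3 f=9, (0,4) g=4 f=9, (1,0) g=1 f=9, (2,2) g=2 f=7, (2,3) g=3 f=7, (3,4) g=5 f=7]; closed=[(1,1), (1,2), (1,3), (1,4), (2,4), (2,5)]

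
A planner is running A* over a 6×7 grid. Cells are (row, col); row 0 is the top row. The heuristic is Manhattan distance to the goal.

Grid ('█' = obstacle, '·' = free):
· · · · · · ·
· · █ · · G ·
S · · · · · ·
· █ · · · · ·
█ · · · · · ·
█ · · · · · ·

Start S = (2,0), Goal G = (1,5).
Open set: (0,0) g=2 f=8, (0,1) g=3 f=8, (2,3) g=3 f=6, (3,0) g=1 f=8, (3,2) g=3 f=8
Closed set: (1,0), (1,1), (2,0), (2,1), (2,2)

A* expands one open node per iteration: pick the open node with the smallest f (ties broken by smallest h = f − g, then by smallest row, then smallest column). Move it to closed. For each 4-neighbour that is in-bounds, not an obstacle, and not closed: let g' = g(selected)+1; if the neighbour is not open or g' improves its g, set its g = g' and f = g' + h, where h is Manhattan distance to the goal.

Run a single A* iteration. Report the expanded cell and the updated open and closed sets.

step 1: expand (2,3) (f=6, h=3) → closed; open now [(0,0) g=2 f=8, (0,1) g=3 f=8, (1,3) g=4 f=6, (2,4) g=4 f=6, (3,0) g=1 f=8, (3,2) g=3 f=8, (3,3) g=4 f=8]

expanded=(2,3); open=[(0,0) g=2 f=8, (0,1) g=3 f=8, (1,3) g=4 f=6, (2,4) g=4 f=6, (3,0) g=1 f=8, (3,2) g=3 f=8, (3,3) g=4 f=8]; closed=[(1,0), (1,1), (2,0), (2,1), (2,2), (2,3)]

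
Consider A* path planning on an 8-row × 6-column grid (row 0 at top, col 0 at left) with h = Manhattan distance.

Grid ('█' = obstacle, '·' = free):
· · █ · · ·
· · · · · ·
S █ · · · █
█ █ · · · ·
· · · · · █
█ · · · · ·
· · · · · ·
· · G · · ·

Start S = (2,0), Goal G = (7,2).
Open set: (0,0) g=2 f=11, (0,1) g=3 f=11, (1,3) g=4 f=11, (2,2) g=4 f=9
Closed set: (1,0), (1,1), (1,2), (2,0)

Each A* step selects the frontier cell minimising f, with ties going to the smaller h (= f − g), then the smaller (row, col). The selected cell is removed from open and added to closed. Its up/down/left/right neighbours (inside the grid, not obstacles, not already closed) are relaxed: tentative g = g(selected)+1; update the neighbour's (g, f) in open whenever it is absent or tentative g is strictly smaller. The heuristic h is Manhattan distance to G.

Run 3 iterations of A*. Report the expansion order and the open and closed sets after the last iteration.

order=[(2,2) → (3,2) → (4,2)]; open=[(0,0) g=2 f=11, (0,1) g=3 f=11, (1,3) g=4 f=11, (2,3) g=5 f=11, (3,3) g=6 f=11, (4,1) g=7 f=11, (4,3) g=7 f=11, (5,2) g=7 f=9]; closed=[(1,0), (1,1), (1,2), (2,0), (2,2), (3,2), (4,2)]

step 1: expand (2,2) (f=9, h=5) → closed; open now [(0,0) g=2 f=11, (0,1) g=3 f=11, (1,3) g=4 f=11, (2,3) g=5 f=11, (3,2) g=5 f=9]
step 2: expand (3,2) (f=9, h=4) → closed; open now [(0,0) g=2 f=11, (0,1) g=3 f=11, (1,3) g=4 f=11, (2,3) g=5 f=11, (3,3) g=6 f=11, (4,2) g=6 f=9]
step 3: expand (4,2) (f=9, h=3) → closed; open now [(0,0) g=2 f=11, (0,1) g=3 f=11, (1,3) g=4 f=11, (2,3) g=5 f=11, (3,3) g=6 f=11, (4,1) g=7 f=11, (4,3) g=7 f=11, (5,2) g=7 f=9]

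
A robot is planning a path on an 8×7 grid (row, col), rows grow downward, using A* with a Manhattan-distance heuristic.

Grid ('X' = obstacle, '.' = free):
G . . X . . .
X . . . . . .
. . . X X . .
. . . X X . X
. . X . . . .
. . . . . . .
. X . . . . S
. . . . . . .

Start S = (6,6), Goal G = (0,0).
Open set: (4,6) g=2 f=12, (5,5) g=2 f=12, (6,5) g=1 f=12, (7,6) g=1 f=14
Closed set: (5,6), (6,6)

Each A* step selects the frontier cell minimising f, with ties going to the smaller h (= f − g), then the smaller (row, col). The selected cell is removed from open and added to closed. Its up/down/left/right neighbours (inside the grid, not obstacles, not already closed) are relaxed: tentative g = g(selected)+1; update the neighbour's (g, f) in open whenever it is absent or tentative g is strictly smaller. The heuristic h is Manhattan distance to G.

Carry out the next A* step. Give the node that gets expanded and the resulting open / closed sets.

step 1: expand (4,6) (f=12, h=10) → closed; open now [(4,5) g=3 f=12, (5,5) g=2 f=12, (6,5) g=1 f=12, (7,6) g=1 f=14]

expanded=(4,6); open=[(4,5) g=3 f=12, (5,5) g=2 f=12, (6,5) g=1 f=12, (7,6) g=1 f=14]; closed=[(4,6), (5,6), (6,6)]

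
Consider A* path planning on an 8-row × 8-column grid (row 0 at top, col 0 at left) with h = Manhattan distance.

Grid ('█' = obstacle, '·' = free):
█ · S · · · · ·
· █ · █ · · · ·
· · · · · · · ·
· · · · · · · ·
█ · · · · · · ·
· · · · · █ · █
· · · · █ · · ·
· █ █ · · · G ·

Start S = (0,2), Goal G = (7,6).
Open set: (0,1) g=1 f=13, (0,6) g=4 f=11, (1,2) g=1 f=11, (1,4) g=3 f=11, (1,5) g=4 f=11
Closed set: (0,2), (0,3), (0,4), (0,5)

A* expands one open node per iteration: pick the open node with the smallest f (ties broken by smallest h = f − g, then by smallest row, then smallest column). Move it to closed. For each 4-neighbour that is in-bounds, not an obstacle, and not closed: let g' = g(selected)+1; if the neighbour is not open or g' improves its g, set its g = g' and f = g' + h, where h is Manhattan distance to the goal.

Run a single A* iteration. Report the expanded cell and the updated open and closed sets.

expanded=(0,6); open=[(0,1) g=1 f=13, (0,7) g=5 f=13, (1,2) g=1 f=11, (1,4) g=3 f=11, (1,5) g=4 f=11, (1,6) g=5 f=11]; closed=[(0,2), (0,3), (0,4), (0,5), (0,6)]

step 1: expand (0,6) (f=11, h=7) → closed; open now [(0,1) g=1 f=13, (0,7) g=5 f=13, (1,2) g=1 f=11, (1,4) g=3 f=11, (1,5) g=4 f=11, (1,6) g=5 f=11]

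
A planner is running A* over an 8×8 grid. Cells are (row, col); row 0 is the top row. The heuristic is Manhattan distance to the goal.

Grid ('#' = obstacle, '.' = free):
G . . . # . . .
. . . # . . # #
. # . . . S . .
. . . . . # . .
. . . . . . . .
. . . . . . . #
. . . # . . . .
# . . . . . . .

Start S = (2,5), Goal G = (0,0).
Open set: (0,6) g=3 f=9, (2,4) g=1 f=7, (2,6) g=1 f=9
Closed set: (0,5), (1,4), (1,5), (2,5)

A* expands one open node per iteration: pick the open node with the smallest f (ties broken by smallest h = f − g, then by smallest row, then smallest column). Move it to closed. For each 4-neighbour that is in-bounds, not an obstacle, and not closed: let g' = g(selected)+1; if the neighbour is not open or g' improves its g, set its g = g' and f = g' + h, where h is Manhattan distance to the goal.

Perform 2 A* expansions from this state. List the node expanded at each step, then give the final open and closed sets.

order=[(2,4) → (2,3)]; open=[(0,6) g=3 f=9, (2,2) g=3 f=7, (2,6) g=1 f=9, (3,3) g=3 f=9, (3,4) g=2 f=9]; closed=[(0,5), (1,4), (1,5), (2,3), (2,4), (2,5)]

step 1: expand (2,4) (f=7, h=6) → closed; open now [(0,6) g=3 f=9, (2,3) g=2 f=7, (2,6) g=1 f=9, (3,4) g=2 f=9]
step 2: expand (2,3) (f=7, h=5) → closed; open now [(0,6) g=3 f=9, (2,2) g=3 f=7, (2,6) g=1 f=9, (3,3) g=3 f=9, (3,4) g=2 f=9]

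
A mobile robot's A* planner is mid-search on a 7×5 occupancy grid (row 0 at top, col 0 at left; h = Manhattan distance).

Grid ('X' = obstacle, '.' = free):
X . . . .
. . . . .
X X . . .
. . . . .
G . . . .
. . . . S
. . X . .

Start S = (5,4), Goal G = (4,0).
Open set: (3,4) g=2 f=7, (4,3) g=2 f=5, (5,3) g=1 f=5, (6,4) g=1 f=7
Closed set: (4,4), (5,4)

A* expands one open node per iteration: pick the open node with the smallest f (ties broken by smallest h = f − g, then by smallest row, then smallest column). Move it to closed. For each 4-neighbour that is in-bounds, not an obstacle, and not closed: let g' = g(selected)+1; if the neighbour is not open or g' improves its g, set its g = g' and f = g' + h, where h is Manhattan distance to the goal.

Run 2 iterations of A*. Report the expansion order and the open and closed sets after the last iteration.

order=[(4,3) → (4,2)]; open=[(3,2) g=4 f=7, (3,3) g=3 f=7, (3,4) g=2 f=7, (4,1) g=4 f=5, (5,2) g=4 f=7, (5,3) g=1 f=5, (6,4) g=1 f=7]; closed=[(4,2), (4,3), (4,4), (5,4)]

step 1: expand (4,3) (f=5, h=3) → closed; open now [(3,3) g=3 f=7, (3,4) g=2 f=7, (4,2) g=3 f=5, (5,3) g=1 f=5, (6,4) g=1 f=7]
step 2: expand (4,2) (f=5, h=2) → closed; open now [(3,2) g=4 f=7, (3,3) g=3 f=7, (3,4) g=2 f=7, (4,1) g=4 f=5, (5,2) g=4 f=7, (5,3) g=1 f=5, (6,4) g=1 f=7]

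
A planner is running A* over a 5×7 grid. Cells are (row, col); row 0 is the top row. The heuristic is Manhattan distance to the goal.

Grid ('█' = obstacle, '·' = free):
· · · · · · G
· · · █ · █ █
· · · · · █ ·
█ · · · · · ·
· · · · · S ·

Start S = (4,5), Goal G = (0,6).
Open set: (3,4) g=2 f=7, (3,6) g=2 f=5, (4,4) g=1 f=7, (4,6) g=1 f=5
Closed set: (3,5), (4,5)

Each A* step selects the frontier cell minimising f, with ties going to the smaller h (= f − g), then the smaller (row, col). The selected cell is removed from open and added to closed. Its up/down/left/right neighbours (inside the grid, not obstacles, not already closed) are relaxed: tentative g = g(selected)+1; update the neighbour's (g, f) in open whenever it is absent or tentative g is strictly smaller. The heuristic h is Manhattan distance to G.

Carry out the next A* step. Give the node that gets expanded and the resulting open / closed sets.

expanded=(3,6); open=[(2,6) g=3 f=5, (3,4) g=2 f=7, (4,4) g=1 f=7, (4,6) g=1 f=5]; closed=[(3,5), (3,6), (4,5)]

step 1: expand (3,6) (f=5, h=3) → closed; open now [(2,6) g=3 f=5, (3,4) g=2 f=7, (4,4) g=1 f=7, (4,6) g=1 f=5]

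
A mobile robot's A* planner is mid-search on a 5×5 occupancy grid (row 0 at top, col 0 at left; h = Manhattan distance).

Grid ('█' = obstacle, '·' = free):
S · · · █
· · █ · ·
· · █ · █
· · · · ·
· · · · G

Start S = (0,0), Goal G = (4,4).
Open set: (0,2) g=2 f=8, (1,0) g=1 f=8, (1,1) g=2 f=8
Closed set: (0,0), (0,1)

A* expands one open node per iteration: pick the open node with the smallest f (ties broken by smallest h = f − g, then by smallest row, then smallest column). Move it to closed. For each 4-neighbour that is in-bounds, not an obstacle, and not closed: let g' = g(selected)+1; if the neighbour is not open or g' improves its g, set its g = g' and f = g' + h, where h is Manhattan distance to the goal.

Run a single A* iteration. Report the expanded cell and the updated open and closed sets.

expanded=(0,2); open=[(0,3) g=3 f=8, (1,0) g=1 f=8, (1,1) g=2 f=8]; closed=[(0,0), (0,1), (0,2)]

step 1: expand (0,2) (f=8, h=6) → closed; open now [(0,3) g=3 f=8, (1,0) g=1 f=8, (1,1) g=2 f=8]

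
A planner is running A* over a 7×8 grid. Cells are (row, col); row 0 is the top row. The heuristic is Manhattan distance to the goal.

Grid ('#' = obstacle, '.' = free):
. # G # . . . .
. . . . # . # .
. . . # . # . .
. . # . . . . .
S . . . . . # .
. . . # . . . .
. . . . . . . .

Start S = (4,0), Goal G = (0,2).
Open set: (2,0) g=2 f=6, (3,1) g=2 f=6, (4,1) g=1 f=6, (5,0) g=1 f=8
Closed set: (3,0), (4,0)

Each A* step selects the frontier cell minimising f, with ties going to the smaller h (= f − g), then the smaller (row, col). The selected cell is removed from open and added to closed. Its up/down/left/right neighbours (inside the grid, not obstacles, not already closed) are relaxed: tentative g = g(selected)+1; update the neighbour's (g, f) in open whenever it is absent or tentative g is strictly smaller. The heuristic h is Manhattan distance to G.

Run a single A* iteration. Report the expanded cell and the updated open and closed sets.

step 1: expand (2,0) (f=6, h=4) → closed; open now [(1,0) g=3 f=6, (2,1) g=3 f=6, (3,1) g=2 f=6, (4,1) g=1 f=6, (5,0) g=1 f=8]

expanded=(2,0); open=[(1,0) g=3 f=6, (2,1) g=3 f=6, (3,1) g=2 f=6, (4,1) g=1 f=6, (5,0) g=1 f=8]; closed=[(2,0), (3,0), (4,0)]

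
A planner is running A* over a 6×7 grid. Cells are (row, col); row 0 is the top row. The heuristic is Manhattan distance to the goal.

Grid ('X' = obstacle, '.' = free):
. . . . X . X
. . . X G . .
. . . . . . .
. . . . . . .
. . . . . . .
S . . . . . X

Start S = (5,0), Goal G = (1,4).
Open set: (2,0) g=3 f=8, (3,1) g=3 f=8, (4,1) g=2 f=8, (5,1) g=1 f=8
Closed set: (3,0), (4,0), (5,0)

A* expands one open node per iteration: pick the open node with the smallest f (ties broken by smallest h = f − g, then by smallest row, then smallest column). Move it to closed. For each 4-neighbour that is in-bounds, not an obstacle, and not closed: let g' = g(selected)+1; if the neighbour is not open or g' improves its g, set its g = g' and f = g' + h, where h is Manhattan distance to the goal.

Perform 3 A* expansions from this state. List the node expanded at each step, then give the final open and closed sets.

step 1: expand (2,0) (f=8, h=5) → closed; open now [(1,0) g=4 f=8, (2,1) g=4 f=8, (3,1) g=3 f=8, (4,1) g=2 f=8, (5,1) g=1 f=8]
step 2: expand (1,0) (f=8, h=4) → closed; open now [(0,0) g=5 f=10, (1,1) g=5 f=8, (2,1) g=4 f=8, (3,1) g=3 f=8, (4,1) g=2 f=8, (5,1) g=1 f=8]
step 3: expand (1,1) (f=8, h=3) → closed; open now [(0,0) g=5 f=10, (0,1) g=6 f=10, (1,2) g=6 f=8, (2,1) g=4 f=8, (3,1) g=3 f=8, (4,1) g=2 f=8, (5,1) g=1 f=8]

order=[(2,0) → (1,0) → (1,1)]; open=[(0,0) g=5 f=10, (0,1) g=6 f=10, (1,2) g=6 f=8, (2,1) g=4 f=8, (3,1) g=3 f=8, (4,1) g=2 f=8, (5,1) g=1 f=8]; closed=[(1,0), (1,1), (2,0), (3,0), (4,0), (5,0)]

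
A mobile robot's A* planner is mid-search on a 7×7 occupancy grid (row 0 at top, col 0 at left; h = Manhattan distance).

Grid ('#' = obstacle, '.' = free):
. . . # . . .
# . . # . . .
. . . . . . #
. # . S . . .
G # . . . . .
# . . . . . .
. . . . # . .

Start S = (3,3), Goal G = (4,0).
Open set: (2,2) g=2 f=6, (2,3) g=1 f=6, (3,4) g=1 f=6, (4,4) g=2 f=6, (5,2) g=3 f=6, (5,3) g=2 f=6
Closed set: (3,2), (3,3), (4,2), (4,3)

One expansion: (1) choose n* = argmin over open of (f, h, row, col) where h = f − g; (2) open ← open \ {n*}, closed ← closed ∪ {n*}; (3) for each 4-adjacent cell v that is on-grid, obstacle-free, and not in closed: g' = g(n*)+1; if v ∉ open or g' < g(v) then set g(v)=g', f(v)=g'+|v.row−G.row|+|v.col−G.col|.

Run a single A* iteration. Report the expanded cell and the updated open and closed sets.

step 1: expand (5,2) (f=6, h=3) → closed; open now [(2,2) g=2 f=6, (2,3) g=1 f=6, (3,4) g=1 f=6, (4,4) g=2 f=6, (5,1) g=4 f=6, (5,3) g=2 f=6, (6,2) g=4 f=8]

expanded=(5,2); open=[(2,2) g=2 f=6, (2,3) g=1 f=6, (3,4) g=1 f=6, (4,4) g=2 f=6, (5,1) g=4 f=6, (5,3) g=2 f=6, (6,2) g=4 f=8]; closed=[(3,2), (3,3), (4,2), (4,3), (5,2)]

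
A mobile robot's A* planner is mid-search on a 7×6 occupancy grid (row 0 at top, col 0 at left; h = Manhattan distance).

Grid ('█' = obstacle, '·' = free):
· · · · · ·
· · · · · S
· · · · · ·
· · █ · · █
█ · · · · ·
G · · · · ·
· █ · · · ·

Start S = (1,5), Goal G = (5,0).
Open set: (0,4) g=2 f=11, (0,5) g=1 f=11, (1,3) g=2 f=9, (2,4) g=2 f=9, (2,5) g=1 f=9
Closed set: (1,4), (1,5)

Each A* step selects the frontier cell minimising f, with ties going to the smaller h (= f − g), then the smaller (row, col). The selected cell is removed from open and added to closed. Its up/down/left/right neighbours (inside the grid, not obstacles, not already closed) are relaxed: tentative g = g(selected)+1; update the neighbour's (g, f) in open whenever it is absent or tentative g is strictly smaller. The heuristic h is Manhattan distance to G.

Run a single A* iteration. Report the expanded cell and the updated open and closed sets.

step 1: expand (1,3) (f=9, h=7) → closed; open now [(0,3) g=3 f=11, (0,4) g=2 f=11, (0,5) g=1 f=11, (1,2) g=3 f=9, (2,3) g=3 f=9, (2,4) g=2 f=9, (2,5) g=1 f=9]

expanded=(1,3); open=[(0,3) g=3 f=11, (0,4) g=2 f=11, (0,5) g=1 f=11, (1,2) g=3 f=9, (2,3) g=3 f=9, (2,4) g=2 f=9, (2,5) g=1 f=9]; closed=[(1,3), (1,4), (1,5)]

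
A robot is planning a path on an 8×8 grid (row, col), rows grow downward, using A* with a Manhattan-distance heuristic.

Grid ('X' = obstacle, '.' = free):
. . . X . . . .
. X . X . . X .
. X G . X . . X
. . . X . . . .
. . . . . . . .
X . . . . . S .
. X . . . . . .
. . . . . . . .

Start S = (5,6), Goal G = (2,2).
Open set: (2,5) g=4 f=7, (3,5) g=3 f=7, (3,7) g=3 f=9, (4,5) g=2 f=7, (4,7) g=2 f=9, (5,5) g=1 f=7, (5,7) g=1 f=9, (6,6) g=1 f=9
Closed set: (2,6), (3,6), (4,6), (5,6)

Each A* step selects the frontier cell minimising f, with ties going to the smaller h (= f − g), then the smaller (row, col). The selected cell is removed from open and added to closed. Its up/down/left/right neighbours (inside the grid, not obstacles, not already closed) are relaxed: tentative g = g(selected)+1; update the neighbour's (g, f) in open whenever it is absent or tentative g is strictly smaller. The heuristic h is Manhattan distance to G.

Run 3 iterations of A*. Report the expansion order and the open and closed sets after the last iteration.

order=[(2,5) → (3,5) → (3,4)]; open=[(1,5) g=5 f=9, (3,7) g=3 f=9, (4,4) g=5 f=9, (4,5) g=2 f=7, (4,7) g=2 f=9, (5,5) g=1 f=7, (5,7) g=1 f=9, (6,6) g=1 f=9]; closed=[(2,5), (2,6), (3,4), (3,5), (3,6), (4,6), (5,6)]

step 1: expand (2,5) (f=7, h=3) → closed; open now [(1,5) g=5 f=9, (3,5) g=3 f=7, (3,7) g=3 f=9, (4,5) g=2 f=7, (4,7) g=2 f=9, (5,5) g=1 f=7, (5,7) g=1 f=9, (6,6) g=1 f=9]
step 2: expand (3,5) (f=7, h=4) → closed; open now [(1,5) g=5 f=9, (3,4) g=4 f=7, (3,7) g=3 f=9, (4,5) g=2 f=7, (4,7) g=2 f=9, (5,5) g=1 f=7, (5,7) g=1 f=9, (6,6) g=1 f=9]
step 3: expand (3,4) (f=7, h=3) → closed; open now [(1,5) g=5 f=9, (3,7) g=3 f=9, (4,4) g=5 f=9, (4,5) g=2 f=7, (4,7) g=2 f=9, (5,5) g=1 f=7, (5,7) g=1 f=9, (6,6) g=1 f=9]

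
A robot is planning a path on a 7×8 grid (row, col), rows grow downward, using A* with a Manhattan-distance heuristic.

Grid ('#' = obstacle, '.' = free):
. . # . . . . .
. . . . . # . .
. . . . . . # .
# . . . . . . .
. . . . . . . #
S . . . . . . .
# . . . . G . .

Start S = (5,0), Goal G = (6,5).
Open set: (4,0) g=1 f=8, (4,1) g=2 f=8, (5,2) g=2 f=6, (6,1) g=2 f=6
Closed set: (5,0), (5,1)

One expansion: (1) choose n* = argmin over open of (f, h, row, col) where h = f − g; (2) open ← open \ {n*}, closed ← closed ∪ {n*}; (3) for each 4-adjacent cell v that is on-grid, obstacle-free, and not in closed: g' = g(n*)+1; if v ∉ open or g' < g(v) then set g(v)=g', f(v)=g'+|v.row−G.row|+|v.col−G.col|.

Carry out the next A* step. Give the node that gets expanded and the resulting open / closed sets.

step 1: expand (5,2) (f=6, h=4) → closed; open now [(4,0) g=1 f=8, (4,1) g=2 f=8, (4,2) g=3 f=8, (5,3) g=3 f=6, (6,1) g=2 f=6, (6,2) g=3 f=6]

expanded=(5,2); open=[(4,0) g=1 f=8, (4,1) g=2 f=8, (4,2) g=3 f=8, (5,3) g=3 f=6, (6,1) g=2 f=6, (6,2) g=3 f=6]; closed=[(5,0), (5,1), (5,2)]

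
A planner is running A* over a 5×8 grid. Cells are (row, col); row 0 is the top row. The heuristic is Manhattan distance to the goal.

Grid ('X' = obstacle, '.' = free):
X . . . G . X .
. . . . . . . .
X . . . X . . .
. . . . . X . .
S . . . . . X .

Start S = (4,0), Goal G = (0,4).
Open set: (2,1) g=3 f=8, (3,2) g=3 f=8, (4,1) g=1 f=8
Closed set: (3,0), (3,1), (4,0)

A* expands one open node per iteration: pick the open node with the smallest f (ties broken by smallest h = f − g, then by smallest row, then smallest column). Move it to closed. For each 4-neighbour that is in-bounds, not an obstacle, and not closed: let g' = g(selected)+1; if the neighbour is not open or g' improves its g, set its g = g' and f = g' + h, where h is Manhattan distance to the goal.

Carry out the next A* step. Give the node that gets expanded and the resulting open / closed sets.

expanded=(2,1); open=[(1,1) g=4 f=8, (2,2) g=4 f=8, (3,2) g=3 f=8, (4,1) g=1 f=8]; closed=[(2,1), (3,0), (3,1), (4,0)]

step 1: expand (2,1) (f=8, h=5) → closed; open now [(1,1) g=4 f=8, (2,2) g=4 f=8, (3,2) g=3 f=8, (4,1) g=1 f=8]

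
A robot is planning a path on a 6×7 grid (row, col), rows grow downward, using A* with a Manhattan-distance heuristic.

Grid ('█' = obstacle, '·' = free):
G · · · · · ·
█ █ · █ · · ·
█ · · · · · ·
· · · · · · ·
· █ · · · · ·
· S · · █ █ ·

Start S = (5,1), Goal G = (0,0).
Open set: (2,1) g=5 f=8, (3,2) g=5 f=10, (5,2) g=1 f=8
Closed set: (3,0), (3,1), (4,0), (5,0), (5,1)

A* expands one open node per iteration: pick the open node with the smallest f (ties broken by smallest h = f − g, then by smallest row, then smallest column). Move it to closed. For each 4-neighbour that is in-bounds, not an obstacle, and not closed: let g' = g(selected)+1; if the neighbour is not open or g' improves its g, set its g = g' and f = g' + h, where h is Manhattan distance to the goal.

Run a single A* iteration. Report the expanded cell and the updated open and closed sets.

step 1: expand (2,1) (f=8, h=3) → closed; open now [(2,2) g=6 f=10, (3,2) g=5 f=10, (5,2) g=1 f=8]

expanded=(2,1); open=[(2,2) g=6 f=10, (3,2) g=5 f=10, (5,2) g=1 f=8]; closed=[(2,1), (3,0), (3,1), (4,0), (5,0), (5,1)]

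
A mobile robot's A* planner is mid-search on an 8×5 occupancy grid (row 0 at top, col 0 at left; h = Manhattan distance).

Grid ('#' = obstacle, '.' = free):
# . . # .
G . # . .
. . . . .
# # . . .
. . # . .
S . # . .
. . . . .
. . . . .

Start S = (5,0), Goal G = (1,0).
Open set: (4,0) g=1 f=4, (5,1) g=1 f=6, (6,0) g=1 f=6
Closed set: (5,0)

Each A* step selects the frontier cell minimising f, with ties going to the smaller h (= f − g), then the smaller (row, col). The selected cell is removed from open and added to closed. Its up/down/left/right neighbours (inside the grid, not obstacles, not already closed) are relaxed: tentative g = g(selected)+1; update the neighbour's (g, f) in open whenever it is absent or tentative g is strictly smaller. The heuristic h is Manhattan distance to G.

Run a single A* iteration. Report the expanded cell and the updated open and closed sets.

expanded=(4,0); open=[(4,1) g=2 f=6, (5,1) g=1 f=6, (6,0) g=1 f=6]; closed=[(4,0), (5,0)]

step 1: expand (4,0) (f=4, h=3) → closed; open now [(4,1) g=2 f=6, (5,1) g=1 f=6, (6,0) g=1 f=6]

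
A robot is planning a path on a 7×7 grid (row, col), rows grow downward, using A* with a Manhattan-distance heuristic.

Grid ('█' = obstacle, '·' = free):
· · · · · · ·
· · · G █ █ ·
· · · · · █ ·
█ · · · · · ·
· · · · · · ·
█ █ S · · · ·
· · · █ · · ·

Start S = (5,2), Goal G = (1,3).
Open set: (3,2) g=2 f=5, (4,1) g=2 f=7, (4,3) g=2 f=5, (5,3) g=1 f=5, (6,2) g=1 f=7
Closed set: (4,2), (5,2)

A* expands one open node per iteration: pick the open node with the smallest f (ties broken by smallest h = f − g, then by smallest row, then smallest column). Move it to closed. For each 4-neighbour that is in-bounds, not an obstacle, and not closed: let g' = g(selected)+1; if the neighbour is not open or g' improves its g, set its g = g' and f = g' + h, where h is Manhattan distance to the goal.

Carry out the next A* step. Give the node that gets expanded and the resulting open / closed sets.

step 1: expand (3,2) (f=5, h=3) → closed; open now [(2,2) g=3 f=5, (3,1) g=3 f=7, (3,3) g=3 f=5, (4,1) g=2 f=7, (4,3) g=2 f=5, (5,3) g=1 f=5, (6,2) g=1 f=7]

expanded=(3,2); open=[(2,2) g=3 f=5, (3,1) g=3 f=7, (3,3) g=3 f=5, (4,1) g=2 f=7, (4,3) g=2 f=5, (5,3) g=1 f=5, (6,2) g=1 f=7]; closed=[(3,2), (4,2), (5,2)]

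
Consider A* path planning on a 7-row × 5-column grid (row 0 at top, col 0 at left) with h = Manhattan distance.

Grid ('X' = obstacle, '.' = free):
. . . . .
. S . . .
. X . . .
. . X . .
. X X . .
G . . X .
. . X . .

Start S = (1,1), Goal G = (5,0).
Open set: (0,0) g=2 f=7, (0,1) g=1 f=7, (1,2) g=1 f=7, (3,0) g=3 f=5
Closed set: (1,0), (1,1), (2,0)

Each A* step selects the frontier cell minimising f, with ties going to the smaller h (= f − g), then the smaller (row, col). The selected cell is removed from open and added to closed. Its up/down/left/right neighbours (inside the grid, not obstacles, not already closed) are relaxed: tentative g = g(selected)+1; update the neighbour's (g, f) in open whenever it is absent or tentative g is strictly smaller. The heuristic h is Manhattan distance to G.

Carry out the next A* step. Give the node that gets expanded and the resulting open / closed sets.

step 1: expand (3,0) (f=5, h=2) → closed; open now [(0,0) g=2 f=7, (0,1) g=1 f=7, (1,2) g=1 f=7, (3,1) g=4 f=7, (4,0) g=4 f=5]

expanded=(3,0); open=[(0,0) g=2 f=7, (0,1) g=1 f=7, (1,2) g=1 f=7, (3,1) g=4 f=7, (4,0) g=4 f=5]; closed=[(1,0), (1,1), (2,0), (3,0)]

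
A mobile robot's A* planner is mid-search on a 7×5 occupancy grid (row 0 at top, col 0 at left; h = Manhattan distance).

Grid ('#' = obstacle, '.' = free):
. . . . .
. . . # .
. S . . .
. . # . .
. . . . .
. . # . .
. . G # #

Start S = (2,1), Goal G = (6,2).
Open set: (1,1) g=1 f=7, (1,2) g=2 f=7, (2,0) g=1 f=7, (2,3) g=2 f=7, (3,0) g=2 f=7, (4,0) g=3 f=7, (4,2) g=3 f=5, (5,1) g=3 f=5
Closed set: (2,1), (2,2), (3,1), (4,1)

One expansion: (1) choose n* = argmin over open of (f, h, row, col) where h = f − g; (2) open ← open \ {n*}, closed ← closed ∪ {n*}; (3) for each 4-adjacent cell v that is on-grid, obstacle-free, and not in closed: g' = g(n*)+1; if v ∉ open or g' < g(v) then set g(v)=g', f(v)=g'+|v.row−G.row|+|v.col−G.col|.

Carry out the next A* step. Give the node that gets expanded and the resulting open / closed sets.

expanded=(4,2); open=[(1,1) g=1 f=7, (1,2) g=2 f=7, (2,0) g=1 f=7, (2,3) g=2 f=7, (3,0) g=2 f=7, (4,0) g=3 f=7, (4,3) g=4 f=7, (5,1) g=3 f=5]; closed=[(2,1), (2,2), (3,1), (4,1), (4,2)]

step 1: expand (4,2) (f=5, h=2) → closed; open now [(1,1) g=1 f=7, (1,2) g=2 f=7, (2,0) g=1 f=7, (2,3) g=2 f=7, (3,0) g=2 f=7, (4,0) g=3 f=7, (4,3) g=4 f=7, (5,1) g=3 f=5]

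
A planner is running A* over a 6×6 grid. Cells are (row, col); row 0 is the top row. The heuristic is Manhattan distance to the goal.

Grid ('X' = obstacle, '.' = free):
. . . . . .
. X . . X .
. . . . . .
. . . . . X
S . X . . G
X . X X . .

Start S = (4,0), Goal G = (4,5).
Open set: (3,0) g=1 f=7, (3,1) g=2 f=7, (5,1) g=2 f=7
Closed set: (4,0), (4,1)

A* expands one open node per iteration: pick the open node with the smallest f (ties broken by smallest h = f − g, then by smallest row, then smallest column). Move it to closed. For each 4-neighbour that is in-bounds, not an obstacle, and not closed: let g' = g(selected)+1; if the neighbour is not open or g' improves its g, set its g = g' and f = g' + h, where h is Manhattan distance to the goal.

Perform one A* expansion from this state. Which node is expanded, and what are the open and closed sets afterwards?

expanded=(3,1); open=[(2,1) g=3 f=9, (3,0) g=1 f=7, (3,2) g=3 f=7, (5,1) g=2 f=7]; closed=[(3,1), (4,0), (4,1)]

step 1: expand (3,1) (f=7, h=5) → closed; open now [(2,1) g=3 f=9, (3,0) g=1 f=7, (3,2) g=3 f=7, (5,1) g=2 f=7]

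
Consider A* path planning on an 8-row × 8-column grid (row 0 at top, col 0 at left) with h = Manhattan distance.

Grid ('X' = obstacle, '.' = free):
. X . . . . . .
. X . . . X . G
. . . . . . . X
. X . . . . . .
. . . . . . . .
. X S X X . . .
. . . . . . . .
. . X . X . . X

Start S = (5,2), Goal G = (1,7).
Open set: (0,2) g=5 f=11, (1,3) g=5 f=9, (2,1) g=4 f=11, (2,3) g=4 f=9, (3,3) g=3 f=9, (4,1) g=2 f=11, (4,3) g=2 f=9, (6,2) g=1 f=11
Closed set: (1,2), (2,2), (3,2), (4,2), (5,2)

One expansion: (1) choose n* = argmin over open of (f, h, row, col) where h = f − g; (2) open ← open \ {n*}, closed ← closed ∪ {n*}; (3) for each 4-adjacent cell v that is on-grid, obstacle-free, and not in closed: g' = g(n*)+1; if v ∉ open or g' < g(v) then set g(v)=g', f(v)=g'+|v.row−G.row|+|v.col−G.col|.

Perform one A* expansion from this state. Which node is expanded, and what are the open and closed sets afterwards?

step 1: expand (1,3) (f=9, h=4) → closed; open now [(0,2) g=5 f=11, (0,3) g=6 f=11, (1,4) g=6 f=9, (2,1) g=4 f=11, (2,3) g=4 f=9, (3,3) g=3 f=9, (4,1) g=2 f=11, (4,3) g=2 f=9, (6,2) g=1 f=11]

expanded=(1,3); open=[(0,2) g=5 f=11, (0,3) g=6 f=11, (1,4) g=6 f=9, (2,1) g=4 f=11, (2,3) g=4 f=9, (3,3) g=3 f=9, (4,1) g=2 f=11, (4,3) g=2 f=9, (6,2) g=1 f=11]; closed=[(1,2), (1,3), (2,2), (3,2), (4,2), (5,2)]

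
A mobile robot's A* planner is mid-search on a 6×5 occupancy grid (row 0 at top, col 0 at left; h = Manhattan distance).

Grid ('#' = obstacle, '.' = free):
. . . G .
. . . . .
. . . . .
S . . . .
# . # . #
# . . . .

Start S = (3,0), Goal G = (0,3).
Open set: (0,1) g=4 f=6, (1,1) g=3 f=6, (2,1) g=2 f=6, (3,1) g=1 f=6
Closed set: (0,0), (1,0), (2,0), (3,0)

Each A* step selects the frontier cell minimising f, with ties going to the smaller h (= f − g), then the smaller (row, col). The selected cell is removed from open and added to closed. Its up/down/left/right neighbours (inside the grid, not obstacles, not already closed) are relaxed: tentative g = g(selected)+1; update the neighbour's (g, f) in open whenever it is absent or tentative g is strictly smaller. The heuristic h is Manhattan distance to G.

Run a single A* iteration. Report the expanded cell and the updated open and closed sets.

expanded=(0,1); open=[(0,2) g=5 f=6, (1,1) g=3 f=6, (2,1) g=2 f=6, (3,1) g=1 f=6]; closed=[(0,0), (0,1), (1,0), (2,0), (3,0)]

step 1: expand (0,1) (f=6, h=2) → closed; open now [(0,2) g=5 f=6, (1,1) g=3 f=6, (2,1) g=2 f=6, (3,1) g=1 f=6]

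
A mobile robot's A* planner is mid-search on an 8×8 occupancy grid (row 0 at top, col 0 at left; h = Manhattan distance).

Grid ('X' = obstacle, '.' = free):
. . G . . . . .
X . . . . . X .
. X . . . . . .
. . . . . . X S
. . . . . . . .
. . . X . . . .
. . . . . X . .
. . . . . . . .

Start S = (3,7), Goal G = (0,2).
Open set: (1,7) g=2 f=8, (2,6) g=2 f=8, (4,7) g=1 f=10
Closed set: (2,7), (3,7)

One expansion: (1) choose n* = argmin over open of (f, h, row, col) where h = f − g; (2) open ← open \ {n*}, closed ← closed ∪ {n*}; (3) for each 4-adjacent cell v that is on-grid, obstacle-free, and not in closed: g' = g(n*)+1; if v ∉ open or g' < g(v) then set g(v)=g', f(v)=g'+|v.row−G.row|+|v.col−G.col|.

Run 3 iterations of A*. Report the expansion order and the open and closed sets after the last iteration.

order=[(1,7) → (0,7) → (0,6)]; open=[(0,5) g=5 f=8, (2,6) g=2 f=8, (4,7) g=1 f=10]; closed=[(0,6), (0,7), (1,7), (2,7), (3,7)]

step 1: expand (1,7) (f=8, h=6) → closed; open now [(0,7) g=3 f=8, (2,6) g=2 f=8, (4,7) g=1 f=10]
step 2: expand (0,7) (f=8, h=5) → closed; open now [(0,6) g=4 f=8, (2,6) g=2 f=8, (4,7) g=1 f=10]
step 3: expand (0,6) (f=8, h=4) → closed; open now [(0,5) g=5 f=8, (2,6) g=2 f=8, (4,7) g=1 f=10]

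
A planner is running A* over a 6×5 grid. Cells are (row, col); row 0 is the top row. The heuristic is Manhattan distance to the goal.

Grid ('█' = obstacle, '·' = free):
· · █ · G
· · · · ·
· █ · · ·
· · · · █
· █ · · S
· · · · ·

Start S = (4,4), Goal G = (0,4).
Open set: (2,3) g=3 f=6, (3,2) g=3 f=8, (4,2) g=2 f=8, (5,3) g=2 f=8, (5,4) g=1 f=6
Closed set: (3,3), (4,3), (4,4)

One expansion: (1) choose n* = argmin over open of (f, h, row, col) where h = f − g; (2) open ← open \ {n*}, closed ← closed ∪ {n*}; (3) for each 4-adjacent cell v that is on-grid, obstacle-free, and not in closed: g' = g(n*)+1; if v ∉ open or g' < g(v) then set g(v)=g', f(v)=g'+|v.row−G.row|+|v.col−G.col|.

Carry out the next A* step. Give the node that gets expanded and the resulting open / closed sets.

step 1: expand (2,3) (f=6, h=3) → closed; open now [(1,3) g=4 f=6, (2,2) g=4 f=8, (2,4) g=4 f=6, (3,2) g=3 f=8, (4,2) g=2 f=8, (5,3) g=2 f=8, (5,4) g=1 f=6]

expanded=(2,3); open=[(1,3) g=4 f=6, (2,2) g=4 f=8, (2,4) g=4 f=6, (3,2) g=3 f=8, (4,2) g=2 f=8, (5,3) g=2 f=8, (5,4) g=1 f=6]; closed=[(2,3), (3,3), (4,3), (4,4)]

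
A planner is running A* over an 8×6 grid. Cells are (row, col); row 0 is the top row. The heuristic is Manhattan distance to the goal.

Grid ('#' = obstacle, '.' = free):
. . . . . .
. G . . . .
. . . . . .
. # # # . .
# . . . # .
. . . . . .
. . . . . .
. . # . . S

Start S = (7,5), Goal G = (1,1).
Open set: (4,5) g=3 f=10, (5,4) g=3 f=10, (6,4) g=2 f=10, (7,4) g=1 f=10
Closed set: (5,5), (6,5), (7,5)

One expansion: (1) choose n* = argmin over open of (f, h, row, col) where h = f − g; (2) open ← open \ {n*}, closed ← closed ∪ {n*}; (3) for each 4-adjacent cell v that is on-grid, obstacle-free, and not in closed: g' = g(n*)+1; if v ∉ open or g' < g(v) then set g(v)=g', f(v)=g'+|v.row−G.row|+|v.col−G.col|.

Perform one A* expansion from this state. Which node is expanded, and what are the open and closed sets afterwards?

expanded=(4,5); open=[(3,5) g=4 f=10, (5,4) g=3 f=10, (6,4) g=2 f=10, (7,4) g=1 f=10]; closed=[(4,5), (5,5), (6,5), (7,5)]

step 1: expand (4,5) (f=10, h=7) → closed; open now [(3,5) g=4 f=10, (5,4) g=3 f=10, (6,4) g=2 f=10, (7,4) g=1 f=10]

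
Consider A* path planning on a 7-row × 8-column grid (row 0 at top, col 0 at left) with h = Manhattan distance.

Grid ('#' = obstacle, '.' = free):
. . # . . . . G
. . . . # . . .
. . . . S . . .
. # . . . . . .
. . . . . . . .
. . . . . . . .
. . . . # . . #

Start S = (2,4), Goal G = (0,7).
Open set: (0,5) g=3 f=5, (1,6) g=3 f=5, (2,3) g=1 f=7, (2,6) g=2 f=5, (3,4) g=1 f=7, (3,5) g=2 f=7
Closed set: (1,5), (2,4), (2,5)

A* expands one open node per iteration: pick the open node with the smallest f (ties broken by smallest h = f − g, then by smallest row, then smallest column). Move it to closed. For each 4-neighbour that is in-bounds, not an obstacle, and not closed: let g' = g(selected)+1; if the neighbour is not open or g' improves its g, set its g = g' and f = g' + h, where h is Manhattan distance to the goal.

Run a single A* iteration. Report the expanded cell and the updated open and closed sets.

step 1: expand (0,5) (f=5, h=2) → closed; open now [(0,4) g=4 f=7, (0,6) g=4 f=5, (1,6) g=3 f=5, (2,3) g=1 f=7, (2,6) g=2 f=5, (3,4) g=1 f=7, (3,5) g=2 f=7]

expanded=(0,5); open=[(0,4) g=4 f=7, (0,6) g=4 f=5, (1,6) g=3 f=5, (2,3) g=1 f=7, (2,6) g=2 f=5, (3,4) g=1 f=7, (3,5) g=2 f=7]; closed=[(0,5), (1,5), (2,4), (2,5)]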